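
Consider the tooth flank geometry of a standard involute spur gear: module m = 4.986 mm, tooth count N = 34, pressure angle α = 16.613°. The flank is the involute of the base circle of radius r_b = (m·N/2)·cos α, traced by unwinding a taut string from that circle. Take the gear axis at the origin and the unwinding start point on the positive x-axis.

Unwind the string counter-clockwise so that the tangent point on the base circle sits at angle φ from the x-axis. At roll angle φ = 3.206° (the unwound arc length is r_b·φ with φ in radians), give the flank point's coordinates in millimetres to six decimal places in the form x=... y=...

pitch radius r_p = m·N/2 = 4.986·34/2 = 84.762000
base radius r_b = r_p·cos α = 84.762000·cos 16.613° = 81.223842
roll angle φ = 3.206° = 0.05595526 rad
x = r_b·(cos φ + φ·sin φ) = 81.223842·(0.99843491 + 0.05595526·0.05592606) = 81.350898
y = r_b·(sin φ − φ·cos φ) = 81.223842·(0.05592606 − 0.05595526·0.99843491) = 0.004742

x=81.350898 y=0.004742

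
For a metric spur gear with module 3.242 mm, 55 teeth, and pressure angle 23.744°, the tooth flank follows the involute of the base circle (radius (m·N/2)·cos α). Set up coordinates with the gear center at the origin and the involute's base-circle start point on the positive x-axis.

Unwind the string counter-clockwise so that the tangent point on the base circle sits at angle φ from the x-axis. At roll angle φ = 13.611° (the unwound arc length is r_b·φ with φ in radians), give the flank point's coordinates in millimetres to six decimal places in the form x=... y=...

x=83.878680 y=0.362629

pitch radius r_p = m·N/2 = 3.242·55/2 = 89.155000
base radius r_b = r_p·cos α = 89.155000·cos 23.744° = 81.608355
roll angle φ = 13.611° = 0.23755676 rad
x = r_b·(cos φ + φ·sin φ) = 81.608355·(0.97191584 + 0.23755676·0.23532871) = 83.878680
y = r_b·(sin φ − φ·cos φ) = 81.608355·(0.23532871 − 0.23755676·0.97191584) = 0.362629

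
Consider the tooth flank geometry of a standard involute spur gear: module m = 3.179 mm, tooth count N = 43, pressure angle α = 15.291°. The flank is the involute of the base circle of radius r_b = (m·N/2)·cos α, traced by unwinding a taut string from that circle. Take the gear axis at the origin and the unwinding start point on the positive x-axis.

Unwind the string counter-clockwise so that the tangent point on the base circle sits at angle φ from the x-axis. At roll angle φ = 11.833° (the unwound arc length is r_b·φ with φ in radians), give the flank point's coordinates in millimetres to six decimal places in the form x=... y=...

pitch radius r_p = m·N/2 = 3.179·43/2 = 68.348500
base radius r_b = r_p·cos α = 68.348500·cos 15.291° = 65.928885
roll angle φ = 11.833° = 0.20652481 rad
x = r_b·(cos φ + φ·sin φ) = 65.928885·(0.97874945 + 0.20652481·0.20505981) = 67.319944
y = r_b·(sin φ − φ·cos φ) = 65.928885·(0.20505981 − 0.20652481·0.97874945) = 0.192760

x=67.319944 y=0.192760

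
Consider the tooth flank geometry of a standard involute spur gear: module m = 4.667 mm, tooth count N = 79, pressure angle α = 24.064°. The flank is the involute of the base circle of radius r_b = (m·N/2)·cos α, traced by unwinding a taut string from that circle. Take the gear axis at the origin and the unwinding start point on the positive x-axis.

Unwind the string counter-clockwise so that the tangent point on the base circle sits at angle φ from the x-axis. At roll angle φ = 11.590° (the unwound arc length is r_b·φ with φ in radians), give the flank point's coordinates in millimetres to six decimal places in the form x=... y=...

pitch radius r_p = m·N/2 = 4.667·79/2 = 184.346500
base radius r_b = r_p·cos α = 184.346500·cos 24.064° = 168.325049
roll angle φ = 11.590° = 0.20228366 rad
x = r_b·(cos φ + φ·sin φ) = 168.325049·(0.97961033 + 0.20228366·0.20090695) = 171.733719
y = r_b·(sin φ − φ·cos φ) = 168.325049·(0.20090695 − 0.20228366·0.97961033) = 0.462521

x=171.733719 y=0.462521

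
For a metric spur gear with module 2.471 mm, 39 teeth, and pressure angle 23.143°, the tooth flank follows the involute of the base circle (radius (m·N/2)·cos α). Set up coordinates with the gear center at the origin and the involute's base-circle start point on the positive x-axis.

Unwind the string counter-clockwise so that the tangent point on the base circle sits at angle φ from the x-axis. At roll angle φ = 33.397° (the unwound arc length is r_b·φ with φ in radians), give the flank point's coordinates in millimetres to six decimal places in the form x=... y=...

pitch radius r_p = m·N/2 = 2.471·39/2 = 48.184500
base radius r_b = r_p·cos α = 48.184500·cos 23.143° = 44.306939
roll angle φ = 33.397° = 0.58288761 rad
x = r_b·(cos φ + φ·sin φ) = 44.306939·(0.83487669 + 0.58288761·0.55043703) = 51.206398
y = r_b·(sin φ − φ·cos φ) = 44.306939·(0.55043703 − 0.58288761·0.83487669) = 2.826683

x=51.206398 y=2.826683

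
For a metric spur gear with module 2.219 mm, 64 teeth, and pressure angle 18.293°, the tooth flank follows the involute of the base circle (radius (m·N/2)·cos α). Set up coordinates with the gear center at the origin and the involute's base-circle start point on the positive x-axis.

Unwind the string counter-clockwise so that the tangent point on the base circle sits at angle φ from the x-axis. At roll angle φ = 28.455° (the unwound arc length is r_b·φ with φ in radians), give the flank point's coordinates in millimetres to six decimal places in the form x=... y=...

x=75.228175 y=2.685485

pitch radius r_p = m·N/2 = 2.219·64/2 = 71.008000
base radius r_b = r_p·cos α = 71.008000·cos 18.293° = 67.419528
roll angle φ = 28.455° = 0.49663344 rad
x = r_b·(cos φ + φ·sin φ) = 67.419528·(0.87919160 + 0.49663344·0.47646839) = 75.228175
y = r_b·(sin φ − φ·cos φ) = 67.419528·(0.47646839 − 0.49663344·0.87919160) = 2.685485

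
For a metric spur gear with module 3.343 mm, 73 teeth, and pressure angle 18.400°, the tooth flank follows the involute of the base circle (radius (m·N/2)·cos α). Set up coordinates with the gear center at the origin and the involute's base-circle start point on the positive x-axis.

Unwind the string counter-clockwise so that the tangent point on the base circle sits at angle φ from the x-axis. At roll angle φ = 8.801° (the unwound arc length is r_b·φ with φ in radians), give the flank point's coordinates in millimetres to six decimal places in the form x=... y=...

x=117.139257 y=0.139547

pitch radius r_p = m·N/2 = 3.343·73/2 = 122.019500
base radius r_b = r_p·cos α = 122.019500·cos 18.400° = 115.781377
roll angle φ = 8.801° = 0.15360643 rad
x = r_b·(cos φ + φ·sin φ) = 115.781377·(0.98822571 + 0.15360643·0.15300308) = 117.139257
y = r_b·(sin φ − φ·cos φ) = 115.781377·(0.15300308 − 0.15360643·0.98822571) = 0.139547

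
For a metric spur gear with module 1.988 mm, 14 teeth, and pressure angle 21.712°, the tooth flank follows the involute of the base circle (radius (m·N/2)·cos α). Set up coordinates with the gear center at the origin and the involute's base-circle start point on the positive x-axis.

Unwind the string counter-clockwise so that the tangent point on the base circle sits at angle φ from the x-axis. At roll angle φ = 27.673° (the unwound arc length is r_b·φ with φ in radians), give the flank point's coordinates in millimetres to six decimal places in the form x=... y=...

pitch radius r_p = m·N/2 = 1.988·14/2 = 13.916000
base radius r_b = r_p·cos α = 13.916000·cos 21.712° = 12.928731
roll angle φ = 27.673° = 0.48298496 rad
x = r_b·(cos φ + φ·sin φ) = 12.928731·(0.88561258 + 0.48298496·0.46442476) = 14.349893
y = r_b·(sin φ − φ·cos φ) = 12.928731·(0.46442476 − 0.48298496·0.88561258) = 0.474319

x=14.349893 y=0.474319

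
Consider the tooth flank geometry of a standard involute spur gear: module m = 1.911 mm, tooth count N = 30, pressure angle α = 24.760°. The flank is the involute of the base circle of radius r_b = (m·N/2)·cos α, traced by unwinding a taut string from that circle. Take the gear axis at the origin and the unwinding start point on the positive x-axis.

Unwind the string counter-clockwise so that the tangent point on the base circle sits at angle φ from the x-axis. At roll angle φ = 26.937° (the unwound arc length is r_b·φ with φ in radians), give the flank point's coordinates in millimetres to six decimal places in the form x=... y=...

x=28.749510 y=0.881861

pitch radius r_p = m·N/2 = 1.911·30/2 = 28.665000
base radius r_b = r_p·cos α = 28.665000·cos 24.760° = 26.029829
roll angle φ = 26.937° = 0.47013934 rad
x = r_b·(cos φ + φ·sin φ) = 26.029829·(0.89150517 + 0.47013934·0.45301051) = 28.749510
y = r_b·(sin φ − φ·cos φ) = 26.029829·(0.45301051 − 0.47013934·0.89150517) = 0.881861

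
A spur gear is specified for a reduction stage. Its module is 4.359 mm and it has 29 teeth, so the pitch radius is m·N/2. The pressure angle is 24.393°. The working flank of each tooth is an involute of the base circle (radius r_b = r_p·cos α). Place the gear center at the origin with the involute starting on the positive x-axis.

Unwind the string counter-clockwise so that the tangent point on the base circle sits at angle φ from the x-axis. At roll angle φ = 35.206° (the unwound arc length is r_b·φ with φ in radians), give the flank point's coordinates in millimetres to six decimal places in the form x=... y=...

x=67.425863 y=4.285689

pitch radius r_p = m·N/2 = 4.359·29/2 = 63.205500
base radius r_b = r_p·cos α = 63.205500·cos 24.393° = 57.563406
roll angle φ = 35.206° = 0.61446062 rad
x = r_b·(cos φ + φ·sin φ) = 57.563406·(0.81708453 + 0.61446062·0.57651788) = 67.425863
y = r_b·(sin φ − φ·cos φ) = 57.563406·(0.57651788 − 0.61446062·0.81708453) = 4.285689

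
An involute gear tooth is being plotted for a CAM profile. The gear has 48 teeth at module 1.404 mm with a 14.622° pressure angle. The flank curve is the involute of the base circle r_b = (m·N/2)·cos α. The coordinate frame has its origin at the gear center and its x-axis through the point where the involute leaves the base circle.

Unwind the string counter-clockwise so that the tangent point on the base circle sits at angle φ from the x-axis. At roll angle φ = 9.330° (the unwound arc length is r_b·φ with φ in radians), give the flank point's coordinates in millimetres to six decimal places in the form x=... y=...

pitch radius r_p = m·N/2 = 1.404·48/2 = 33.696000
base radius r_b = r_p·cos α = 33.696000·cos 14.622° = 32.604664
roll angle φ = 9.330° = 0.16283922 rad
x = r_b·(cos φ + φ·sin φ) = 32.604664·(0.98677097 + 0.16283922·0.16212052) = 33.034086
y = r_b·(sin φ − φ·cos φ) = 32.604664·(0.16212052 − 0.16283922·0.98677097) = 0.046804

x=33.034086 y=0.046804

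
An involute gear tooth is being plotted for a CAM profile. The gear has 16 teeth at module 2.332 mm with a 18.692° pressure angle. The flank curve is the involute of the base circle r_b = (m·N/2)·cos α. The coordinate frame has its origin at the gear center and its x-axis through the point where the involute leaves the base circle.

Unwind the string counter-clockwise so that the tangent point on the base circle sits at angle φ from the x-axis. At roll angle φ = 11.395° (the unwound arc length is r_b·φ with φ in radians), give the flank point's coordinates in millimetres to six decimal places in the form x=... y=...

pitch radius r_p = m·N/2 = 2.332·16/2 = 18.656000
base radius r_b = r_p·cos α = 18.656000·cos 18.692° = 17.671990
roll angle φ = 11.395° = 0.19888027 rad
x = r_b·(cos φ + φ·sin φ) = 17.671990·(0.98028842 + 0.19888027·0.19757179) = 18.018035
y = r_b·(sin φ − φ·cos φ) = 17.671990·(0.19757179 − 0.19888027·0.98028842) = 0.046155

x=18.018035 y=0.046155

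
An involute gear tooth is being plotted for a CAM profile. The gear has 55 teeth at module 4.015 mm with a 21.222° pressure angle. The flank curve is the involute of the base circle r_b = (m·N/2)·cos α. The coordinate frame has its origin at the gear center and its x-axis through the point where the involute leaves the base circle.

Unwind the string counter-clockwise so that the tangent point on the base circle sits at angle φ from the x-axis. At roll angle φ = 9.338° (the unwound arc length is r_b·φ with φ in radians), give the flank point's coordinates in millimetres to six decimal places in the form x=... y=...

pitch radius r_p = m·N/2 = 4.015·55/2 = 110.412500
base radius r_b = r_p·cos α = 110.412500·cos 21.222° = 102.924863
roll angle φ = 9.338° = 0.16297885 rad
x = r_b·(cos φ + φ·sin φ) = 102.924863·(0.98674832 + 0.16297885·0.16225829) = 104.282749
y = r_b·(sin φ − φ·cos φ) = 102.924863·(0.16225829 − 0.16297885·0.98674832) = 0.148129

x=104.282749 y=0.148129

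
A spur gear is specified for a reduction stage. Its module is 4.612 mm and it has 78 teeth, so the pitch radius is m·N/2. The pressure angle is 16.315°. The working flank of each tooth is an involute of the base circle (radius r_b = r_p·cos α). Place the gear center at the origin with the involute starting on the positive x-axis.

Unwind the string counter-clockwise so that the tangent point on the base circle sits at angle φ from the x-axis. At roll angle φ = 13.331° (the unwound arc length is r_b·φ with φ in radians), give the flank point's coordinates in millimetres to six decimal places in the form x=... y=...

x=177.234539 y=0.720858

pitch radius r_p = m·N/2 = 4.612·78/2 = 179.868000
base radius r_b = r_p·cos α = 179.868000·cos 16.315° = 172.625036
roll angle φ = 13.331° = 0.23266984 rad
x = r_b·(cos φ + φ·sin φ) = 172.625036·(0.97305426 + 0.23266984·0.23057624) = 177.234539
y = r_b·(sin φ − φ·cos φ) = 172.625036·(0.23057624 − 0.23266984·0.97305426) = 0.720858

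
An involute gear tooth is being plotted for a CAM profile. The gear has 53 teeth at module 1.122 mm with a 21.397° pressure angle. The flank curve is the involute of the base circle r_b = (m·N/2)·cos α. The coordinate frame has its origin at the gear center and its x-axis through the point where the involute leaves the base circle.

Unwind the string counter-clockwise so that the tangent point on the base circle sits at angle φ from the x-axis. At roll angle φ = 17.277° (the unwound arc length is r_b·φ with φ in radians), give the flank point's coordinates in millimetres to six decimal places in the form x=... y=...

pitch radius r_p = m·N/2 = 1.122·53/2 = 29.733000
base radius r_b = r_p·cos α = 29.733000·cos 21.397° = 27.683651
roll angle φ = 17.277° = 0.30154053 rad
x = r_b·(cos φ + φ·sin φ) = 27.683651·(0.95488010 + 0.30154053·0.29699158) = 28.913776
y = r_b·(sin φ − φ·cos φ) = 27.683651·(0.29699158 − 0.30154053·0.95488010) = 0.250718

x=28.913776 y=0.250718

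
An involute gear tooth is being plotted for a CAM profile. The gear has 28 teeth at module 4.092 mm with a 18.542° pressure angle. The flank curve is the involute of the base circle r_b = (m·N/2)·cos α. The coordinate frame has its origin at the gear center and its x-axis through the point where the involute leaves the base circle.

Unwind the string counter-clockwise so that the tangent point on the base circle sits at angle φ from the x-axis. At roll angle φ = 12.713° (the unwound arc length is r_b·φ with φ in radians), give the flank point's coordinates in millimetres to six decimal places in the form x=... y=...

pitch radius r_p = m·N/2 = 4.092·28/2 = 57.288000
base radius r_b = r_p·cos α = 57.288000·cos 18.542° = 54.314226
roll angle φ = 12.713° = 0.22188371 rad
x = r_b·(cos φ + φ·sin φ) = 54.314226·(0.97548464 + 0.22188371·0.22006754) = 55.634824
y = r_b·(sin φ − φ·cos φ) = 54.314226·(0.22006754 − 0.22188371·0.97548464) = 0.196802

x=55.634824 y=0.196802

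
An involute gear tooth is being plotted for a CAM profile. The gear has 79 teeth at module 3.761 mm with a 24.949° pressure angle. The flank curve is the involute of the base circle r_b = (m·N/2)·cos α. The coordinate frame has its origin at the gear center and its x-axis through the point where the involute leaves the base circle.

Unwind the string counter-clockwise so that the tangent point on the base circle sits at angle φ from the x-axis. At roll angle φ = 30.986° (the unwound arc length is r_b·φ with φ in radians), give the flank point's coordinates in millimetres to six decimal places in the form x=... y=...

x=152.976984 y=6.896172

pitch radius r_p = m·N/2 = 3.761·79/2 = 148.559500
base radius r_b = r_p·cos α = 148.559500·cos 24.949° = 134.696463
roll angle φ = 30.986° = 0.54080772 rad
x = r_b·(cos φ + φ·sin φ) = 134.696463·(0.85729312 + 0.54080772·0.51482861) = 152.976984
y = r_b·(sin φ − φ·cos φ) = 134.696463·(0.51482861 − 0.54080772·0.85729312) = 6.896172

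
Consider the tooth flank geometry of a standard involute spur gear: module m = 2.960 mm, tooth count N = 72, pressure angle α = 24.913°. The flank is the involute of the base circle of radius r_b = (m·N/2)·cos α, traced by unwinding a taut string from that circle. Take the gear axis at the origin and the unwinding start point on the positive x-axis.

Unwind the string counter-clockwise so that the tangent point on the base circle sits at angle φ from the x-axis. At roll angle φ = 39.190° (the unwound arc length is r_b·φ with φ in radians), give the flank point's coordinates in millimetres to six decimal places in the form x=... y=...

pitch radius r_p = m·N/2 = 2.960·72/2 = 106.560000
base radius r_b = r_p·cos α = 106.560000·cos 24.913° = 96.644428
roll angle φ = 39.190° = 0.68399453 rad
x = r_b·(cos φ + φ·sin φ) = 96.644428·(0.77505479 + 0.68399453·0.63189404) = 116.675615
y = r_b·(sin φ − φ·cos φ) = 96.644428·(0.63189404 − 0.68399453·0.77505479) = 9.834615

x=116.675615 y=9.834615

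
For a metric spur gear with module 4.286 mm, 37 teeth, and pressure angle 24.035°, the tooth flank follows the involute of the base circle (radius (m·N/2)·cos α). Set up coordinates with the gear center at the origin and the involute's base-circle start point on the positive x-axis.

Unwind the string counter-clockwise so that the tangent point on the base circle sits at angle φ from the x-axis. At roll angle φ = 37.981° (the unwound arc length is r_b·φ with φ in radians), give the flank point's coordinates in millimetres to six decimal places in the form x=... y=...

x=86.621356 y=6.727294

pitch radius r_p = m·N/2 = 4.286·37/2 = 79.291000
base radius r_b = r_p·cos α = 79.291000·cos 24.035° = 72.416219
roll angle φ = 37.981° = 0.66289350 rad
x = r_b·(cos φ + φ·sin φ) = 72.416219·(0.78821487 + 0.66289350·0.61540013) = 86.621356
y = r_b·(sin φ − φ·cos φ) = 72.416219·(0.61540013 − 0.66289350·0.78821487) = 6.727294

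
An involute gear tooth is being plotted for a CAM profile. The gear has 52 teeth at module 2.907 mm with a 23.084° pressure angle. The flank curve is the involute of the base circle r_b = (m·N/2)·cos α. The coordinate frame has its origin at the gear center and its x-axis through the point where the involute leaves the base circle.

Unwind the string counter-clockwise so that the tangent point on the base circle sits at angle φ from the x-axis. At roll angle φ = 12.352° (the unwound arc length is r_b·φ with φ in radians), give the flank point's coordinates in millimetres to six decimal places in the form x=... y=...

x=71.127247 y=0.231141

pitch radius r_p = m·N/2 = 2.907·52/2 = 75.582000
base radius r_b = r_p·cos α = 75.582000·cos 23.084° = 69.530227
roll angle φ = 12.352° = 0.21558307 rad
x = r_b·(cos φ + φ·sin φ) = 69.530227·(0.97685183 + 0.21558307·0.21391704) = 71.127247
y = r_b·(sin φ − φ·cos φ) = 69.530227·(0.21391704 − 0.21558307·0.97685183) = 0.231141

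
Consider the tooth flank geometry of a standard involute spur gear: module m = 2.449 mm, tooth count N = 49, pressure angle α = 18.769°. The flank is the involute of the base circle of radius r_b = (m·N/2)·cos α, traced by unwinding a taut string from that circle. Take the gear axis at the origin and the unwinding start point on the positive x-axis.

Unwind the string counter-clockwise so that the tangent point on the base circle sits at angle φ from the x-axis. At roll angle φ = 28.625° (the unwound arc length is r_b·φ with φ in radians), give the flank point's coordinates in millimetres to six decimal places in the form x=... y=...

x=63.463461 y=2.302991

pitch radius r_p = m·N/2 = 2.449·49/2 = 60.000500
base radius r_b = r_p·cos α = 60.000500·cos 18.769° = 56.809882
roll angle φ = 28.625° = 0.49960050 rad
x = r_b·(cos φ + φ·sin φ) = 56.809882·(0.87777402 + 0.49960050·0.47907490) = 63.463461
y = r_b·(sin φ − φ·cos φ) = 56.809882·(0.47907490 − 0.49960050·0.87777402) = 2.302991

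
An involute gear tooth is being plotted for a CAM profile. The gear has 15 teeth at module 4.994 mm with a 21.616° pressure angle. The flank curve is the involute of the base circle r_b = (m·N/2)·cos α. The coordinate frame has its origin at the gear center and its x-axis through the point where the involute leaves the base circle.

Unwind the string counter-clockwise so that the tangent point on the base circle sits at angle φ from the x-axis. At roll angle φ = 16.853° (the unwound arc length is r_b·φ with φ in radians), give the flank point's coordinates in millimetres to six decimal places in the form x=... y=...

pitch radius r_p = m·N/2 = 4.994·15/2 = 37.455000
base radius r_b = r_p·cos α = 37.455000·cos 21.616° = 34.820927
roll angle φ = 16.853° = 0.29414034 rad
x = r_b·(cos φ + φ·sin φ) = 34.820927·(0.95705173 + 0.29414034·0.28991722) = 36.294829
y = r_b·(sin φ − φ·cos φ) = 34.820927·(0.28991722 − 0.29414034·0.95705173) = 0.292833

x=36.294829 y=0.292833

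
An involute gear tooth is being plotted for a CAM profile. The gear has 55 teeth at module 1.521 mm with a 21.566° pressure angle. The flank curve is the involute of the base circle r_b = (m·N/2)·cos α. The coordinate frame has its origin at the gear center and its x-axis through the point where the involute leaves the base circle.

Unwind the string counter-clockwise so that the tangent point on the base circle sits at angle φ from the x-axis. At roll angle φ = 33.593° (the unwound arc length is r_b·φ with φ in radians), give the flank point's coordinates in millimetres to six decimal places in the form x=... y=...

x=45.021622 y=2.524622

pitch radius r_p = m·N/2 = 1.521·55/2 = 41.827500
base radius r_b = r_p·cos α = 41.827500·cos 21.566° = 38.899356
roll angle φ = 33.593° = 0.58630846 rad
x = r_b·(cos φ + φ·sin φ) = 38.899356·(0.83298884 + 0.58630846·0.55328978) = 45.021622
y = r_b·(sin φ − φ·cos φ) = 38.899356·(0.55328978 − 0.58630846·0.83298884) = 2.524622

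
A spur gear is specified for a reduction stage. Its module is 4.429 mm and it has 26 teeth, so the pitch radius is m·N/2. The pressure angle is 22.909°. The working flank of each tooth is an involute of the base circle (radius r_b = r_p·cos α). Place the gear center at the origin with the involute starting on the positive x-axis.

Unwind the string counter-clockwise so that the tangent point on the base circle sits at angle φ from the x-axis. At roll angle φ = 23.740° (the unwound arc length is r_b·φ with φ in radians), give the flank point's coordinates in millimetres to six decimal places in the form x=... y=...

x=57.394571 y=1.236078

pitch radius r_p = m·N/2 = 4.429·26/2 = 57.577000
base radius r_b = r_p·cos α = 57.577000·cos 22.909° = 53.035572
roll angle φ = 23.740° = 0.41434116 rad
x = r_b·(cos φ + φ·sin φ) = 53.035572·(0.91538176 + 0.41434116·0.40258693) = 57.394571
y = r_b·(sin φ − φ·cos φ) = 53.035572·(0.40258693 − 0.41434116·0.91538176) = 1.236078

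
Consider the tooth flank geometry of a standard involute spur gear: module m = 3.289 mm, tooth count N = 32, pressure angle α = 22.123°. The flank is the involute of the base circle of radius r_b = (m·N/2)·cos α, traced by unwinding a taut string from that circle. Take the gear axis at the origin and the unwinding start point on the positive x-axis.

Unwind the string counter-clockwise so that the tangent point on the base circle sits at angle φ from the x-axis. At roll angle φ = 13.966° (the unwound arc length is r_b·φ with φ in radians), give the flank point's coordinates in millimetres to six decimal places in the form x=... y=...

pitch radius r_p = m·N/2 = 3.289·32/2 = 52.624000
base radius r_b = r_p·cos α = 52.624000·cos 22.123° = 48.749691
roll angle φ = 13.966° = 0.24375268 rad
x = r_b·(cos φ + φ·sin φ) = 48.749691·(0.97043911 + 0.24375268·0.24134607) = 50.176491
y = r_b·(sin φ − φ·cos φ) = 48.749691·(0.24134607 − 0.24375268·0.97043911) = 0.233946

x=50.176491 y=0.233946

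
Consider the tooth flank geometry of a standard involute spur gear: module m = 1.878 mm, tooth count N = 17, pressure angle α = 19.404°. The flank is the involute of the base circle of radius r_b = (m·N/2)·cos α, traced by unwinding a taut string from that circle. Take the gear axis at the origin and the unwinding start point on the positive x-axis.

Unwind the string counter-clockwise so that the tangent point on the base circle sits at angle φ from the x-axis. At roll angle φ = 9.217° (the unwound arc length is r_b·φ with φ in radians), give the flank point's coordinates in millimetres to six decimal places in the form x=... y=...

x=15.249849 y=0.020839

pitch radius r_p = m·N/2 = 1.878·17/2 = 15.963000
base radius r_b = r_p·cos α = 15.963000·cos 19.404° = 15.056293
roll angle φ = 9.217° = 0.16086700 rad
x = r_b·(cos φ + φ·sin φ) = 15.056293·(0.98708878 + 0.16086700·0.16017407) = 15.249849
y = r_b·(sin φ − φ·cos φ) = 15.056293·(0.16017407 − 0.16086700·0.98708878) = 0.020839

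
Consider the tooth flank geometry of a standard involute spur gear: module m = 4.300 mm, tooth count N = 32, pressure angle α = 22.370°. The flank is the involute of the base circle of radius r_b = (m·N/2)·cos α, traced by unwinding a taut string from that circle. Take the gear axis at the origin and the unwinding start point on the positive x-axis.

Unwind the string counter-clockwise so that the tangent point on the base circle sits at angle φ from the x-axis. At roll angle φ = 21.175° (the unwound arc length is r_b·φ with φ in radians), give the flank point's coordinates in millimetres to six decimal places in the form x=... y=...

pitch radius r_p = m·N/2 = 4.300·32/2 = 68.800000
base radius r_b = r_p·cos α = 68.800000·cos 22.370° = 63.622486
roll angle φ = 21.175° = 0.36957347 rad
x = r_b·(cos φ + φ·sin φ) = 63.622486·(0.93248150 + 0.36957347·0.36121773) = 67.820170
y = r_b·(sin φ − φ·cos φ) = 63.622486·(0.36121773 − 0.36957347·0.93248150) = 1.055962

x=67.820170 y=1.055962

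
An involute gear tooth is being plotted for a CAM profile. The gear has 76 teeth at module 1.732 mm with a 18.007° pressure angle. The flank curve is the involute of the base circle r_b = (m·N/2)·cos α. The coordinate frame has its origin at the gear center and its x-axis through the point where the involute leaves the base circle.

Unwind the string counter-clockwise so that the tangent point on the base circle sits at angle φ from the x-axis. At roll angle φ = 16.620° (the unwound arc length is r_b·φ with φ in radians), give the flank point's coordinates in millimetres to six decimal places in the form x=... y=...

x=65.170457 y=0.504970

pitch radius r_p = m·N/2 = 1.732·76/2 = 65.816000
base radius r_b = r_p·cos α = 65.816000·cos 18.007° = 62.592250
roll angle φ = 16.620° = 0.29007372 rad
x = r_b·(cos φ + φ·sin φ) = 62.592250·(0.95822279 + 0.29007372·0.28602287) = 65.170457
y = r_b·(sin φ − φ·cos φ) = 62.592250·(0.28602287 − 0.29007372·0.95822279) = 0.504970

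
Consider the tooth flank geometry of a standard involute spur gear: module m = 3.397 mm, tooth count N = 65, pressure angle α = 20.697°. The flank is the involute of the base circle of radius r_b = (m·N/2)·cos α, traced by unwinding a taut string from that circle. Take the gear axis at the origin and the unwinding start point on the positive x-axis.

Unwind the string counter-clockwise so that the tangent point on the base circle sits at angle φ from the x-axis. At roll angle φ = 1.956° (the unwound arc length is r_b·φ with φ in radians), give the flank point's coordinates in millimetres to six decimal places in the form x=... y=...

pitch radius r_p = m·N/2 = 3.397·65/2 = 110.402500
base radius r_b = r_p·cos α = 110.402500·cos 20.697° = 103.277403
roll angle φ = 1.956° = 0.03413864 rad
x = r_b·(cos φ + φ·sin φ) = 103.277403·(0.99941733 + 0.03413864·0.03413201) = 103.337567
y = r_b·(sin φ − φ·cos φ) = 103.277403·(0.03413201 − 0.03413864·0.99941733) = 0.001370

x=103.337567 y=0.001370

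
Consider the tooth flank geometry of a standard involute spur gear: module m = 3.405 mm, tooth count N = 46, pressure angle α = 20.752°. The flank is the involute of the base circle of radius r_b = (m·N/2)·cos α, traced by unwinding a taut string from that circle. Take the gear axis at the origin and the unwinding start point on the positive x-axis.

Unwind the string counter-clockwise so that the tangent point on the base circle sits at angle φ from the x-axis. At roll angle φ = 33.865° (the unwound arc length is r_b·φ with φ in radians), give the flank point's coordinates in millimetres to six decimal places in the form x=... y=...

x=84.930484 y=4.866640

pitch radius r_p = m·N/2 = 3.405·46/2 = 78.315000
base radius r_b = r_p·cos α = 78.315000·cos 20.752° = 73.234145
roll angle φ = 33.865° = 0.59105575 rad
x = r_b·(cos φ + φ·sin φ) = 73.234145·(0.83035284 + 0.59105575·0.55723798) = 84.930484
y = r_b·(sin φ − φ·cos φ) = 73.234145·(0.55723798 − 0.59105575·0.83035284) = 4.866640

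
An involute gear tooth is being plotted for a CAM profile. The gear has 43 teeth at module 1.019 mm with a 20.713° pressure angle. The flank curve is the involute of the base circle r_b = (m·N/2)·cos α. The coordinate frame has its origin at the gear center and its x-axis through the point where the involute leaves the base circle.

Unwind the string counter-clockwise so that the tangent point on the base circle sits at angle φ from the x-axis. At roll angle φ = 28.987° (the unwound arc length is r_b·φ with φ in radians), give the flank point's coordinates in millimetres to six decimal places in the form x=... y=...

pitch radius r_p = m·N/2 = 1.019·43/2 = 21.908500
base radius r_b = r_p·cos α = 21.908500·cos 20.713° = 20.492418
roll angle φ = 28.987° = 0.50591859 rad
x = r_b·(cos φ + φ·sin φ) = 20.492418·(0.87472968 + 0.50591859·0.48461116) = 22.949530
y = r_b·(sin φ − φ·cos φ) = 20.492418·(0.48461116 − 0.50591859·0.87472968) = 0.862099

x=22.949530 y=0.862099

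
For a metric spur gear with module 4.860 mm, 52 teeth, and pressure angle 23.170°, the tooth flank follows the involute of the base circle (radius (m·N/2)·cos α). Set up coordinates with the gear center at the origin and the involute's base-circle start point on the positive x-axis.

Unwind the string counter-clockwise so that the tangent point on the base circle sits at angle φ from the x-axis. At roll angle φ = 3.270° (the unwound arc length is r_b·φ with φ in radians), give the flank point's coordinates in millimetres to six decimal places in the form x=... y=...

x=116.357029 y=0.007196

pitch radius r_p = m·N/2 = 4.860·52/2 = 126.360000
base radius r_b = r_p·cos α = 126.360000·cos 23.170° = 116.167990
roll angle φ = 3.270° = 0.05707227 rad
x = r_b·(cos φ + φ·sin φ) = 116.167990·(0.99837182 + 0.05707227·0.05704129) = 116.357029
y = r_b·(sin φ − φ·cos φ) = 116.167990·(0.05704129 − 0.05707227·0.99837182) = 0.007196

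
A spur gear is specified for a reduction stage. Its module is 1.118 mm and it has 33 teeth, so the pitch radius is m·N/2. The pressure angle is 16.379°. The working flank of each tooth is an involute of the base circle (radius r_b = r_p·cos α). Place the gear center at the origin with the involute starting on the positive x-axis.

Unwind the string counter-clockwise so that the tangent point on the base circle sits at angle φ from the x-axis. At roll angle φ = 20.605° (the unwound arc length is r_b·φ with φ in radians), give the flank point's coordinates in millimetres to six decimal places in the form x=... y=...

x=18.806101 y=0.270854

pitch radius r_p = m·N/2 = 1.118·33/2 = 18.447000
base radius r_b = r_p·cos α = 18.447000·cos 16.379° = 17.698373
roll angle φ = 20.605° = 0.35962509 rad
x = r_b·(cos φ + φ·sin φ) = 17.698373·(0.93602883 + 0.35962509·0.35192333) = 18.806101
y = r_b·(sin φ − φ·cos φ) = 17.698373·(0.35192333 − 0.35962509·0.93602883) = 0.270854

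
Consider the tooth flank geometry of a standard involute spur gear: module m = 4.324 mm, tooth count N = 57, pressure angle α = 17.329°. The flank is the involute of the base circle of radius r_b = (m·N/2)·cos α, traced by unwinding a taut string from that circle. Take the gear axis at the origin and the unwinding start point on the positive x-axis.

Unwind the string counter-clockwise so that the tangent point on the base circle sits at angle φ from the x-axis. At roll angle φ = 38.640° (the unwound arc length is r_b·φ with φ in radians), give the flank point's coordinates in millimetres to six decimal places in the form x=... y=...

x=141.426618 y=11.489380

pitch radius r_p = m·N/2 = 4.324·57/2 = 123.234000
base radius r_b = r_p·cos α = 123.234000·cos 17.329° = 117.640429
roll angle φ = 38.640° = 0.67439522 rad
x = r_b·(cos φ + φ·sin φ) = 117.640429·(0.78108473 + 0.67439522·0.62442505) = 141.426618
y = r_b·(sin φ − φ·cos φ) = 117.640429·(0.62442505 − 0.67439522·0.78108473) = 11.489380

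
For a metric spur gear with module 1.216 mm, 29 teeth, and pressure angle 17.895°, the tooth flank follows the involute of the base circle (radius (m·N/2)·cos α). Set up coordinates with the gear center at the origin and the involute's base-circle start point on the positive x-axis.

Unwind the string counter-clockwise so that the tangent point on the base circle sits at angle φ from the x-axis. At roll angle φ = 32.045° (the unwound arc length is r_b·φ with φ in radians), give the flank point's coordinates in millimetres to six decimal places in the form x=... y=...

x=19.201586 y=0.948224

pitch radius r_p = m·N/2 = 1.216·29/2 = 17.632000
base radius r_b = r_p·cos α = 17.632000·cos 17.895° = 16.778985
roll angle φ = 32.045° = 0.55929076 rad
x = r_b·(cos φ + φ·sin φ) = 16.778985·(0.84763164 + 0.55929076·0.53058516) = 19.201586
y = r_b·(sin φ − φ·cos φ) = 16.778985·(0.53058516 − 0.55929076·0.84763164) = 0.948224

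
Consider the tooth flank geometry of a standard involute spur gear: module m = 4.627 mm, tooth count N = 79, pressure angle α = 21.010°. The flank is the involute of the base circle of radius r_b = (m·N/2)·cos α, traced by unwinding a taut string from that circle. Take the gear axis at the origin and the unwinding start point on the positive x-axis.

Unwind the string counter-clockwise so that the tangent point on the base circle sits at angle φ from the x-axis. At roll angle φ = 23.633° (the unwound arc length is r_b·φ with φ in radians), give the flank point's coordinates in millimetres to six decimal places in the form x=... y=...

pitch radius r_p = m·N/2 = 4.627·79/2 = 182.766500
base radius r_b = r_p·cos α = 182.766500·cos 21.010° = 170.615793
roll angle φ = 23.633° = 0.41247366 rad
x = r_b·(cos φ + φ·sin φ) = 170.615793·(0.91613199 + 0.41247366·0.40087675) = 184.518096
y = r_b·(sin φ − φ·cos φ) = 170.615793·(0.40087675 − 0.41247366·0.91613199) = 3.923555

x=184.518096 y=3.923555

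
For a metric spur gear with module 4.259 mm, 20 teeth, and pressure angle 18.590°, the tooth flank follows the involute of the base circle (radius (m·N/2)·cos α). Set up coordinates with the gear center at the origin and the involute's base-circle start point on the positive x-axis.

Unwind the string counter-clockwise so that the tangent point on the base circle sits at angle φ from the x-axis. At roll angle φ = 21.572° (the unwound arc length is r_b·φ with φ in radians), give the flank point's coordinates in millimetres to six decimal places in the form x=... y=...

pitch radius r_p = m·N/2 = 4.259·20/2 = 42.590000
base radius r_b = r_p·cos α = 42.590000·cos 18.590° = 40.367827
roll angle φ = 21.572° = 0.37650243 rad
x = r_b·(cos φ + φ·sin φ) = 40.367827·(0.92995627 + 0.37650243·0.36767013) = 43.128380
y = r_b·(sin φ − φ·cos φ) = 40.367827·(0.36767013 − 0.37650243·0.92995627) = 0.708025

x=43.128380 y=0.708025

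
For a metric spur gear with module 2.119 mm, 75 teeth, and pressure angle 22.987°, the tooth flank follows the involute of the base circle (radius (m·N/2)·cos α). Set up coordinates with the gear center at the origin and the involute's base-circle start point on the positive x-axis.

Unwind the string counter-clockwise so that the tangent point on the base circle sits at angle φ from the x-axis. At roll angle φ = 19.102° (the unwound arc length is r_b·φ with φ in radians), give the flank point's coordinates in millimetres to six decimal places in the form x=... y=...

x=77.105872 y=0.893599

pitch radius r_p = m·N/2 = 2.119·75/2 = 79.462500
base radius r_b = r_p·cos α = 79.462500·cos 22.987° = 73.152660
roll angle φ = 19.102° = 0.33339279 rad
x = r_b·(cos φ + φ·sin φ) = 73.152660·(0.94493749 + 0.33339279·0.32725088) = 77.105872
y = r_b·(sin φ − φ·cos φ) = 73.152660·(0.32725088 − 0.33339279·0.94493749) = 0.893599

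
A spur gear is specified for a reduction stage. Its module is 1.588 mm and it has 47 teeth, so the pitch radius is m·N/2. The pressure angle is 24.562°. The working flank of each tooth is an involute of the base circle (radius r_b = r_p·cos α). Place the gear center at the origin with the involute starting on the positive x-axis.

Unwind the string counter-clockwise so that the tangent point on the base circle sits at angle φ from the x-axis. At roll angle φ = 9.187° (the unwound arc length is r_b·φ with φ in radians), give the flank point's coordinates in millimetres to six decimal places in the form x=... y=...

pitch radius r_p = m·N/2 = 1.588·47/2 = 37.318000
base radius r_b = r_p·cos α = 37.318000·cos 24.562° = 33.941169
roll angle φ = 9.187° = 0.16034340 rad
x = r_b·(cos φ + φ·sin φ) = 33.941169·(0.98717252 + 0.16034340·0.15965721) = 34.374682
y = r_b·(sin φ − φ·cos φ) = 33.941169·(0.15965721 − 0.16034340·0.98717252) = 0.046520

x=34.374682 y=0.046520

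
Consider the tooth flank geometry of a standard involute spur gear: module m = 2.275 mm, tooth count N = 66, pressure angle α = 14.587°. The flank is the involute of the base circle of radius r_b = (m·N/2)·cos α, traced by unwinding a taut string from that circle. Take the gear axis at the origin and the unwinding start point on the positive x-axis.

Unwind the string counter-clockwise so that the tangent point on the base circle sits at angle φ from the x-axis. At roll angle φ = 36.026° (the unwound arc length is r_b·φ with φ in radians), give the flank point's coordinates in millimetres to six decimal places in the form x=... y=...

x=85.628641 y=5.785710

pitch radius r_p = m·N/2 = 2.275·66/2 = 75.075000
base radius r_b = r_p·cos α = 75.075000·cos 14.587° = 72.655058
roll angle φ = 36.026° = 0.62877232 rad
x = r_b·(cos φ + φ·sin φ) = 72.655058·(0.80875018 + 0.62877232·0.58815231) = 85.628641
y = r_b·(sin φ − φ·cos φ) = 72.655058·(0.58815231 − 0.62877232·0.80875018) = 5.785710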